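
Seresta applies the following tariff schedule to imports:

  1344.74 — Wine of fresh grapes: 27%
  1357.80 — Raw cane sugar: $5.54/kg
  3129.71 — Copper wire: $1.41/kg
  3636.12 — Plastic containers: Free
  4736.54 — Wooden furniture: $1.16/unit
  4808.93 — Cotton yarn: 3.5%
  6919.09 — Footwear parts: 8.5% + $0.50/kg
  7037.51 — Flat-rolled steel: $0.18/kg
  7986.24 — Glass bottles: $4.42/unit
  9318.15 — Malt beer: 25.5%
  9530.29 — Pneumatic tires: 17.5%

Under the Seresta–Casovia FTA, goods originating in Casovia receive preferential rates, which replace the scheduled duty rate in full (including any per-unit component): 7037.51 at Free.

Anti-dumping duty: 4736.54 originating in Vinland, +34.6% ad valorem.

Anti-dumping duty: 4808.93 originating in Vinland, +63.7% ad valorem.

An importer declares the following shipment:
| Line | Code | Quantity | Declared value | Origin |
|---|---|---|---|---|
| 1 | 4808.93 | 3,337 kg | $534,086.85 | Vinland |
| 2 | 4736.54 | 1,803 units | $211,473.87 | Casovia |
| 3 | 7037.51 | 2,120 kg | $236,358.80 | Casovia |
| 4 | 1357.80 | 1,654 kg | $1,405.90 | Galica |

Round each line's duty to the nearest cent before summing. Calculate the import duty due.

Line 1 (4808.93, Vinland, 3,337 kg, $534,086.85):
Base rate for 4808.93 is 3.5%.
Additional duty on 4808.93 from Vinland: +63.7%. Applied ad valorem rate: 3.5% + 63.7% = 67.2%.
Duty = $534,086.85 × 67.2% = $358,906.36.
Line 2 (4736.54, Casovia, 1,803 units, $211,473.87):
Base rate for 4736.54 is $1.16/unit.
Origin Casovia is the FTA partner but 4736.54 is not on the preference list; base rate stands.
The additional-duty order on 4736.54 targets Vinland, not Casovia; it does not apply.
Duty = 1,803 × $1.16 = $2,091.48.
Line 3 (7037.51, Casovia, 2,120 kg, $236,358.80):
Base rate for 7037.51 is $0.18/kg.
Origin Casovia qualifies under the Seresta–Casovia agreement and 7037.51 is covered: preferential rate Free applies instead.
Duty = $236,358.80 × 0% = $0.00.
Line 4 (1357.80, Galica, 1,654 kg, $1,405.90):
Base rate for 1357.80 is $5.54/kg.
Duty = 1,654 × $5.54 = $9,163.16.
Total = $358,906.36 + $2,091.48 + $0.00 + $9,163.16 = $370,161.00.

$370,161.00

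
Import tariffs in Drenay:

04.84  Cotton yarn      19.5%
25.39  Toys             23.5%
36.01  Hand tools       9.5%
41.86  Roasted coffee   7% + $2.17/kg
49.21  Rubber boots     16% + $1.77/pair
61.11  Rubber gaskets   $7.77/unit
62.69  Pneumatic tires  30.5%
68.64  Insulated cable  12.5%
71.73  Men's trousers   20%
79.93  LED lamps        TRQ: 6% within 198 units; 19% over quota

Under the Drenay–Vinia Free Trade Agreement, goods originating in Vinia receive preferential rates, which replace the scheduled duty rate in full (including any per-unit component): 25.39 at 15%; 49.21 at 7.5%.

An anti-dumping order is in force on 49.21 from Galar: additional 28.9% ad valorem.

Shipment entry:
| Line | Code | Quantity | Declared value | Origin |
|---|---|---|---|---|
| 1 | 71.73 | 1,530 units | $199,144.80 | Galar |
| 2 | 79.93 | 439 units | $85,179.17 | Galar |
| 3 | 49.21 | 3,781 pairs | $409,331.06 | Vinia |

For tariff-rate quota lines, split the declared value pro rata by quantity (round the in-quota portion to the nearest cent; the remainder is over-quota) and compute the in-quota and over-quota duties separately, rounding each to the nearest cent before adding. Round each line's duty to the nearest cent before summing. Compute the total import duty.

Line 1 (71.73, Galar, 1,530 units, $199,144.80):
Base rate for 71.73 is 20%.
Duty = $199,144.80 × 20% = $39,828.96.
Line 2 (79.93, Galar, 439 units, $85,179.17):
Code 79.93 is under a tariff-rate quota (threshold 198 units). In-quota: 198 units at 6%; over-quota: 241 units at 19%.
Pro-rata value split: in-quota = $85,179.17 × 198/439 = $38,417.94; over-quota = $85,179.17 − $38,417.94 = $46,761.23.
In-quota duty = $38,417.94 × 6% = $2,305.08. Over-quota duty = $46,761.23 × 19% = $8,884.63.
Line duty = $2,305.08 + $8,884.63 = $11,189.71.
Line 3 (49.21, Vinia, 3,781 pairs, $409,331.06):
Base rate for 49.21 is 16% + $1.77/pair.
Origin Vinia qualifies under the Drenay–Vinia agreement and 49.21 is covered: preferential rate 7.5% applies instead.
The additional-duty order on 49.21 targets Galar, not Vinia; it does not apply.
Duty = $409,331.06 × 7.5% = $30,699.83.
Total = $39,828.96 + $11,189.71 + $30,699.83 = $81,718.50.

$81,718.50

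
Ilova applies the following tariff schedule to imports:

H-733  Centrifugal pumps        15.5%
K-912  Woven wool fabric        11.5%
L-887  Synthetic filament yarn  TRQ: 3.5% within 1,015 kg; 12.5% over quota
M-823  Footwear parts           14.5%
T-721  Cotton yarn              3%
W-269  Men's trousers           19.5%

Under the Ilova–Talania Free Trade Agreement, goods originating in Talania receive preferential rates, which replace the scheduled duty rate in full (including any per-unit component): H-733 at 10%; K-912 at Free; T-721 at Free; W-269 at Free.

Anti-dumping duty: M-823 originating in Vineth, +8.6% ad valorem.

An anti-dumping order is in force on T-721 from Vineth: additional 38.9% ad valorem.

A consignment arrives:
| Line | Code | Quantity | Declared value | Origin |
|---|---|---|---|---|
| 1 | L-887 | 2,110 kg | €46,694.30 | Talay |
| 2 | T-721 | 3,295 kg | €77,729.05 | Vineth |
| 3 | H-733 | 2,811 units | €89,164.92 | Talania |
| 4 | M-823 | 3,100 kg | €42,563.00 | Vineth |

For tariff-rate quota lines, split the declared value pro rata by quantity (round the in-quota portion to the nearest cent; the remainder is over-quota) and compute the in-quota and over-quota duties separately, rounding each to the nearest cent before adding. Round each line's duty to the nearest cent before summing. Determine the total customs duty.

Line 1 (L-887, Talay, 2,110 kg, €46,694.30):
Code L-887 is under a tariff-rate quota (threshold 1,015 kg). In-quota: 1,015 kg at 3.5%; over-quota: 1,095 kg at 12.5%.
Pro-rata value split: in-quota = €46,694.30 × 1,015/2,110 = €22,461.95; over-quota = €46,694.30 − €22,461.95 = €24,232.35.
In-quota duty = €22,461.95 × 3.5% = €786.17. Over-quota duty = €24,232.35 × 12.5% = €3,029.04.
Line duty = €786.17 + €3,029.04 = €3,815.21.
Line 2 (T-721, Vineth, 3,295 kg, €77,729.05):
Base rate for T-721 is 3%.
T-721 has an FTA preferential rate, but origin Vineth is not Talania; base rate stands.
Additional duty on T-721 from Vineth: +38.9%. Applied ad valorem rate: 3% + 38.9% = 41.9%.
Duty = €77,729.05 × 41.9% = €32,568.47.
Line 3 (H-733, Talania, 2,811 units, €89,164.92):
Base rate for H-733 is 15.5%.
Origin Talania qualifies under the Ilova–Talania agreement and H-733 is covered: preferential rate 10% applies instead.
Duty = €89,164.92 × 10% = €8,916.49.
Line 4 (M-823, Vineth, 3,100 kg, €42,563.00):
Base rate for M-823 is 14.5%.
Additional duty on M-823 from Vineth: +8.6%. Applied ad valorem rate: 14.5% + 8.6% = 23.1%.
Duty = €42,563.00 × 23.1% = €9,832.05.
Total = €3,815.21 + €32,568.47 + €8,916.49 + €9,832.05 = €55,132.22.

€55,132.22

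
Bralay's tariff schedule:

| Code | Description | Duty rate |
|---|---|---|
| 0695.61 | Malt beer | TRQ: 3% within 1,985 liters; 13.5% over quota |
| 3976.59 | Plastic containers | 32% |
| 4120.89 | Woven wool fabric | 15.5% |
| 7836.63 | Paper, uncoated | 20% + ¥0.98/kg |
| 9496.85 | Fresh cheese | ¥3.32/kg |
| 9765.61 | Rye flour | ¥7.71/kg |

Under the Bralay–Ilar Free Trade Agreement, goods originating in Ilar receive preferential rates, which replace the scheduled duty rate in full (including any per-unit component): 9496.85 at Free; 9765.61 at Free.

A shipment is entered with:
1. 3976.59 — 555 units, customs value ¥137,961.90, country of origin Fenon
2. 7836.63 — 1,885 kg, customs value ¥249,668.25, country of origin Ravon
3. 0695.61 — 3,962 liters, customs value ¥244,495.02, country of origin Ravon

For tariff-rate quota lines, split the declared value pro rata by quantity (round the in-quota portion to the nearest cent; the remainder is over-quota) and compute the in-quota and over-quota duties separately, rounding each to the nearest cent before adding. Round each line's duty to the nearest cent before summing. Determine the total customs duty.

Line 1 (3976.59, Fenon, 555 units, ¥137,961.90):
Base rate for 3976.59 is 32%.
Duty = ¥137,961.90 × 32% = ¥44,147.81.
Line 2 (7836.63, Ravon, 1,885 kg, ¥249,668.25):
Base rate for 7836.63 is 20% + ¥0.98/kg.
Duty = ¥249,668.25 × 20% + 1,885 × ¥0.98 = ¥51,780.95.
Line 3 (0695.61, Ravon, 3,962 liters, ¥244,495.02):
Code 0695.61 is under a tariff-rate quota (threshold 1,985 liters). In-quota: 1,985 liters at 3%; over-quota: 1,977 liters at 13.5%.
Pro-rata value split: in-quota = ¥244,495.02 × 1,985/3,962 = ¥122,494.35; over-quota = ¥244,495.02 − ¥122,494.35 = ¥122,000.67.
In-quota duty = ¥122,494.35 × 3% = ¥3,674.83. Over-quota duty = ¥122,000.67 × 13.5% = ¥16,470.09.
Line duty = ¥3,674.83 + ¥16,470.09 = ¥20,144.92.
Total = ¥44,147.81 + ¥51,780.95 + ¥20,144.92 = ¥116,073.68.

¥116,073.68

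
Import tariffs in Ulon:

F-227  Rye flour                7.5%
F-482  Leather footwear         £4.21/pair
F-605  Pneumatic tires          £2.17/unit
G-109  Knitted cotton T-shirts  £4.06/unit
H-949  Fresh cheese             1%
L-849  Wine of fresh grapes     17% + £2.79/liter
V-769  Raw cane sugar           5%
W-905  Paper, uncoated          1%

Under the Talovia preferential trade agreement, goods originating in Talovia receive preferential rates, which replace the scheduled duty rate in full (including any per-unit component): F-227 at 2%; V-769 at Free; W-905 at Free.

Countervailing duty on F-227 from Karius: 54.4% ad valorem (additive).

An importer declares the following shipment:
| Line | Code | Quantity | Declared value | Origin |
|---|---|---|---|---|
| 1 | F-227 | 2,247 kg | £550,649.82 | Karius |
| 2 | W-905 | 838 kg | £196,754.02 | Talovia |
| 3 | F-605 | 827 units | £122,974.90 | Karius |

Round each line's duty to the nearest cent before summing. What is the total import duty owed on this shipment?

£342,646.83

Line 1 (F-227, Karius, 2,247 kg, £550,649.82):
Base rate for F-227 is 7.5%.
F-227 has an FTA preferential rate, but origin Karius is not Talovia; base rate stands.
Additional duty on F-227 from Karius: +54.4%. Applied ad valorem rate: 7.5% + 54.4% = 61.9%.
Duty = £550,649.82 × 61.9% = £340,852.24.
Line 2 (W-905, Talovia, 838 kg, £196,754.02):
Base rate for W-905 is 1%.
Origin Talovia qualifies under the Ulon–Talovia agreement and W-905 is covered: preferential rate Free applies instead.
Duty = £196,754.02 × 0% = £0.00.
Line 3 (F-605, Karius, 827 units, £122,974.90):
Base rate for F-605 is £2.17/unit.
Duty = 827 × £2.17 = £1,794.59.
Total = £340,852.24 + £0.00 + £1,794.59 = £342,646.83.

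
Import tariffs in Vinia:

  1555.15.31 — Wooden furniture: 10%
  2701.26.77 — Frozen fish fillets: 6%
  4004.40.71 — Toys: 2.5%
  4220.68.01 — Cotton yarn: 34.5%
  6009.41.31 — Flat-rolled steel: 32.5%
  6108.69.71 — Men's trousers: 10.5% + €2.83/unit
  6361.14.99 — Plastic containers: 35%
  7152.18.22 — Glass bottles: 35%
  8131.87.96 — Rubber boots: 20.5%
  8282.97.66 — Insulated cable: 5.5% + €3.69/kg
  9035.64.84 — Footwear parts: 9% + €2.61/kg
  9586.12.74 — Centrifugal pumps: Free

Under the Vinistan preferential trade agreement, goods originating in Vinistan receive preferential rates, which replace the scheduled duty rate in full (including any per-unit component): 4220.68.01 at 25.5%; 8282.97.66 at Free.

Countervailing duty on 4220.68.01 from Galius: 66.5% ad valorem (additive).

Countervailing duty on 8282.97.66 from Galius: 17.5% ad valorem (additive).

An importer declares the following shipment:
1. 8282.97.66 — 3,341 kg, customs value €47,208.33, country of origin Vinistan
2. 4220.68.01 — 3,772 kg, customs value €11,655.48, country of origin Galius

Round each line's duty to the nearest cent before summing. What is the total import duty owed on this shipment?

€11,772.03

Line 1 (8282.97.66, Vinistan, 3,341 kg, €47,208.33):
Base rate for 8282.97.66 is 5.5% + €3.69/kg.
Origin Vinistan qualifies under the Vinia–Vinistan agreement and 8282.97.66 is covered: preferential rate Free applies instead.
The additional-duty order on 8282.97.66 targets Galius, not Vinistan; it does not apply.
Duty = €47,208.33 × 0% = €0.00.
Line 2 (4220.68.01, Galius, 3,772 kg, €11,655.48):
Base rate for 4220.68.01 is 34.5%.
4220.68.01 has an FTA preferential rate, but origin Galius is not Vinistan; base rate stands.
Additional duty on 4220.68.01 from Galius: +66.5%. Applied ad valorem rate: 34.5% + 66.5% = 101%.
Duty = €11,655.48 × 101% = €11,772.03.
Total = €0.00 + €11,772.03 = €11,772.03.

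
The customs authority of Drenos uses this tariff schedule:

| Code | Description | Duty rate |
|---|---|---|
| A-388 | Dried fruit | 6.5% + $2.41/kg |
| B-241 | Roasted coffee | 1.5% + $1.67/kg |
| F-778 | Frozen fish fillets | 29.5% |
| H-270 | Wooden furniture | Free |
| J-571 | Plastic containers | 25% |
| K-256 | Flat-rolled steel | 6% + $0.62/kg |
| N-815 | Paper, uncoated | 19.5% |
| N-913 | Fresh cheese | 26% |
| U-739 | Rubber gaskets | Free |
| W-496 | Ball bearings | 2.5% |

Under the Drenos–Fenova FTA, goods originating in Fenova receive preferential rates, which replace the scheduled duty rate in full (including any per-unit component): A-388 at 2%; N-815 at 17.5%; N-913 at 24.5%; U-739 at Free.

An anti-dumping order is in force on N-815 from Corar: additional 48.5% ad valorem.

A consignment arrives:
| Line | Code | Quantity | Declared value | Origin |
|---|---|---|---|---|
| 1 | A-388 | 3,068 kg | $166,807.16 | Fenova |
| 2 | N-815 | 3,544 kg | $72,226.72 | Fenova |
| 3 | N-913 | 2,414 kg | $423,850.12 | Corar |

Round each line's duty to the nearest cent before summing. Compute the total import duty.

Line 1 (A-388, Fenova, 3,068 kg, $166,807.16):
Base rate for A-388 is 6.5% + $2.41/kg.
Origin Fenova qualifies under the Drenos–Fenova agreement and A-388 is covered: preferential rate 2% applies instead.
Duty = $166,807.16 × 2% = $3,336.14.
Line 2 (N-815, Fenova, 3,544 kg, $72,226.72):
Base rate for N-815 is 19.5%.
Origin Fenova qualifies under the Drenos–Fenova agreement and N-815 is covered: preferential rate 17.5% applies instead.
The additional-duty order on N-815 targets Corar, not Fenova; it does not apply.
Duty = $72,226.72 × 17.5% = $12,639.68.
Line 3 (N-913, Corar, 2,414 kg, $423,850.12):
Base rate for N-913 is 26%.
N-913 has an FTA preferential rate, but origin Corar is not Fenova; base rate stands.
Duty = $423,850.12 × 26% = $110,201.03.
Total = $3,336.14 + $12,639.68 + $110,201.03 = $126,176.85.

$126,176.85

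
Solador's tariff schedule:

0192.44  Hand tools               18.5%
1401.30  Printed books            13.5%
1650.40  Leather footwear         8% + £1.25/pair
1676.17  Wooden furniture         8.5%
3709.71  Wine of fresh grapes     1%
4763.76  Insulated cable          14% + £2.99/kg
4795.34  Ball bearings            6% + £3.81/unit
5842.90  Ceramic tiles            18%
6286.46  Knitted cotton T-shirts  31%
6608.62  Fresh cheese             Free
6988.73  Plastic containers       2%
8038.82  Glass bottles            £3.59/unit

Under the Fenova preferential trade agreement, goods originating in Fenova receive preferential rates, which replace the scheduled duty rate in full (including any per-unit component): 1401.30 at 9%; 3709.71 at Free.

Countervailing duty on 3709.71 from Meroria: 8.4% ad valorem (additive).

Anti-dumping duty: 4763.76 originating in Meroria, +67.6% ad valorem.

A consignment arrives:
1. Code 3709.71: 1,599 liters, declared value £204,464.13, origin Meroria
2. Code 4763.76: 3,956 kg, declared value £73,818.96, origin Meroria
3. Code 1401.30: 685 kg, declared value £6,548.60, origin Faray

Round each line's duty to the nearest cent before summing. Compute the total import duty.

£92,168.40

Line 1 (3709.71, Meroria, 1,599 liters, £204,464.13):
Base rate for 3709.71 is 1%.
3709.71 has an FTA preferential rate, but origin Meroria is not Fenova; base rate stands.
Additional duty on 3709.71 from Meroria: +8.4%. Applied ad valorem rate: 1% + 8.4% = 9.4%.
Duty = £204,464.13 × 9.4% = £19,219.63.
Line 2 (4763.76, Meroria, 3,956 kg, £73,818.96):
Base rate for 4763.76 is 14% + £2.99/kg.
Additional duty on 4763.76 from Meroria: +67.6%. Applied ad valorem rate: 14% + 67.6% = 81.6%.
Duty = £73,818.96 × 81.6% + 3,956 × £2.99 = £72,064.71.
Line 3 (1401.30, Faray, 685 kg, £6,548.60):
Base rate for 1401.30 is 13.5%.
1401.30 has an FTA preferential rate, but origin Faray is not Fenova; base rate stands.
Duty = £6,548.60 × 13.5% = £884.06.
Total = £19,219.63 + £72,064.71 + £884.06 = £92,168.40.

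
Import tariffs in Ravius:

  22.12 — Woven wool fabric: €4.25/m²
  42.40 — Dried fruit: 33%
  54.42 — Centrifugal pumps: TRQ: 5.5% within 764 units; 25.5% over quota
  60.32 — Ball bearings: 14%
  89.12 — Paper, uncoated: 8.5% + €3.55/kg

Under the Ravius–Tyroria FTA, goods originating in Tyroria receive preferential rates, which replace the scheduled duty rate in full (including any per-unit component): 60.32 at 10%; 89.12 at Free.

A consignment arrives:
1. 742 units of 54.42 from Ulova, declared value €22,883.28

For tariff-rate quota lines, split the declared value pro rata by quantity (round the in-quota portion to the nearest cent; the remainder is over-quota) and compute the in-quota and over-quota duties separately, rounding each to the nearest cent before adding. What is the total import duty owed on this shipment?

€1,258.58

Line 1 (54.42, Ulova, 742 units, €22,883.28):
Code 54.42 is under a tariff-rate quota (threshold 764 units). Quantity 742 units is within the quota, so the in-quota rate 5.5% applies to the full value.
Duty = €22,883.28 × 5.5% = €1,258.58.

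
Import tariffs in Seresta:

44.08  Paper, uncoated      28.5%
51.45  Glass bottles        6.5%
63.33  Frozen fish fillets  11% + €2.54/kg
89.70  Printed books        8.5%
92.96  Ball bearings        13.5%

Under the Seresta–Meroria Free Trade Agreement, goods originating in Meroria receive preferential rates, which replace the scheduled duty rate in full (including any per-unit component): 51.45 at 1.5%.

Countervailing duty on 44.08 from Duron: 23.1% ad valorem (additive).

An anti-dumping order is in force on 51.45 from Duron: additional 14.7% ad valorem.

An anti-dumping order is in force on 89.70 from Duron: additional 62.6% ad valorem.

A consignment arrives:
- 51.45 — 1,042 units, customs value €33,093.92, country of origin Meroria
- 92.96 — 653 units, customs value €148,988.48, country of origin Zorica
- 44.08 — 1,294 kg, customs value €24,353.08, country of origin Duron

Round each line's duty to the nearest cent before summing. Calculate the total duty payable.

€33,176.04

Line 1 (51.45, Meroria, 1,042 units, €33,093.92):
Base rate for 51.45 is 6.5%.
Origin Meroria qualifies under the Seresta–Meroria agreement and 51.45 is covered: preferential rate 1.5% applies instead.
The additional-duty order on 51.45 targets Duron, not Meroria; it does not apply.
Duty = €33,093.92 × 1.5% = €496.41.
Line 2 (92.96, Zorica, 653 units, €148,988.48):
Base rate for 92.96 is 13.5%.
Duty = €148,988.48 × 13.5% = €20,113.44.
Line 3 (44.08, Duron, 1,294 kg, €24,353.08):
Base rate for 44.08 is 28.5%.
Additional duty on 44.08 from Duron: +23.1%. Applied ad valorem rate: 28.5% + 23.1% = 51.6%.
Duty = €24,353.08 × 51.6% = €12,566.19.
Total = €496.41 + €20,113.44 + €12,566.19 = €33,176.04.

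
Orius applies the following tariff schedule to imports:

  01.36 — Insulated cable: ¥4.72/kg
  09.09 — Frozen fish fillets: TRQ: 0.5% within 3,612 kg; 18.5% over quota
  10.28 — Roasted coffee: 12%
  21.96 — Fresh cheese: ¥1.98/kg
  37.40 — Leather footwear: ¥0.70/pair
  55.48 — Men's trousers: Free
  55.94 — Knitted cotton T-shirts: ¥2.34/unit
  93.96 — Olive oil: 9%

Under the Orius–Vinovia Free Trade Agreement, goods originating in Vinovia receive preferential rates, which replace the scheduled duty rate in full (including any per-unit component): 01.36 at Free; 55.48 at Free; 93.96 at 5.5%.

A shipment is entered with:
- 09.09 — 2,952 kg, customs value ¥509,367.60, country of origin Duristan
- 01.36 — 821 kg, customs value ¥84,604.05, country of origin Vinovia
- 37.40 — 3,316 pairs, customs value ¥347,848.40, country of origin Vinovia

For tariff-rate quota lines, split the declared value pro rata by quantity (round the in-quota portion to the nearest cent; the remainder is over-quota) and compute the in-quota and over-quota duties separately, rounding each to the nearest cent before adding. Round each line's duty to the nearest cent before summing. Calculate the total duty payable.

Line 1 (09.09, Duristan, 2,952 kg, ¥509,367.60):
Code 09.09 is under a tariff-rate quota (threshold 3,612 kg). Quantity 2,952 kg is within the quota, so the in-quota rate 0.5% applies to the full value.
Duty = ¥509,367.60 × 0.5% = ¥2,546.84.
Line 2 (01.36, Vinovia, 821 kg, ¥84,604.05):
Base rate for 01.36 is ¥4.72/kg.
Origin Vinovia qualifies under the Orius–Vinovia agreement and 01.36 is covered: preferential rate Free applies instead.
Duty = ¥84,604.05 × 0% = ¥0.00.
Line 3 (37.40, Vinovia, 3,316 pairs, ¥347,848.40):
Base rate for 37.40 is ¥0.70/pair.
Origin Vinovia is the FTA partner but 37.40 is not on the preference list; base rate stands.
Duty = 3,316 × ¥0.70 = ¥2,321.20.
Total = ¥2,546.84 + ¥0.00 + ¥2,321.20 = ¥4,868.04.

¥4,868.04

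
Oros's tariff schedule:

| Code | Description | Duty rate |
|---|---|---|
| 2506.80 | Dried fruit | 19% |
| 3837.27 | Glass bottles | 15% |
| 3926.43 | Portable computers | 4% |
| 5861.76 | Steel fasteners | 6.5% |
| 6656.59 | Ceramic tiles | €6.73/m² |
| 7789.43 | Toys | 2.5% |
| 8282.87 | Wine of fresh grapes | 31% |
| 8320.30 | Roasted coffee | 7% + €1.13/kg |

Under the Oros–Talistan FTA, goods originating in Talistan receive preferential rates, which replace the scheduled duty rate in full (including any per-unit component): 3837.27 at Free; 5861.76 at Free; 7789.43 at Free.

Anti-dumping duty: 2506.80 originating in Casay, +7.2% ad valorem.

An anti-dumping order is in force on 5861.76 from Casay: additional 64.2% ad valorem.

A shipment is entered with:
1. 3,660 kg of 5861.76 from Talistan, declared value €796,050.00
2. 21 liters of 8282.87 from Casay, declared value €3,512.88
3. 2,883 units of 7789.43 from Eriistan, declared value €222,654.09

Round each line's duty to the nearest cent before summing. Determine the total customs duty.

Line 1 (5861.76, Talistan, 3,660 kg, €796,050.00):
Base rate for 5861.76 is 6.5%.
Origin Talistan qualifies under the Oros–Talistan agreement and 5861.76 is covered: preferential rate Free applies instead.
The additional-duty order on 5861.76 targets Casay, not Talistan; it does not apply.
Duty = €796,050.00 × 0% = €0.00.
Line 2 (8282.87, Casay, 21 liters, €3,512.88):
Base rate for 8282.87 is 31%.
Duty = €3,512.88 × 31% = €1,088.99.
Line 3 (7789.43, Eriistan, 2,883 units, €222,654.09):
Base rate for 7789.43 is 2.5%.
7789.43 has an FTA preferential rate, but origin Eriistan is not Talistan; base rate stands.
Duty = €222,654.09 × 2.5% = €5,566.35.
Total = €0.00 + €1,088.99 + €5,566.35 = €6,655.34.

€6,655.34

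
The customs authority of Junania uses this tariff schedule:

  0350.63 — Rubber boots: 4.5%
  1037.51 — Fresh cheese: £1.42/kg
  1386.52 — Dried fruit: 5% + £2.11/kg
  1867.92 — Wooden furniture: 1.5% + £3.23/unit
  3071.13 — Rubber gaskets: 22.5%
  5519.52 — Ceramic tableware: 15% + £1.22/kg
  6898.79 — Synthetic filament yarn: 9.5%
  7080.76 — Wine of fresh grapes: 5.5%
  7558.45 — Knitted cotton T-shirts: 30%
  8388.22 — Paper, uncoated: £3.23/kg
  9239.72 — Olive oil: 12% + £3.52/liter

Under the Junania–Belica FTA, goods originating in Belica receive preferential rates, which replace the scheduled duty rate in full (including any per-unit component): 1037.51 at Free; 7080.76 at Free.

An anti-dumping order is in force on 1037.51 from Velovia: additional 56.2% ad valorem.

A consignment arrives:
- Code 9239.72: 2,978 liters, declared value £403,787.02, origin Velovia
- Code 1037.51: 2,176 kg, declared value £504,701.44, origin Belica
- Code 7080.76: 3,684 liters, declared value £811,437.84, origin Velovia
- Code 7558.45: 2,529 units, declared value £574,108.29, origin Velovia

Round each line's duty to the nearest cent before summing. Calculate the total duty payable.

Line 1 (9239.72, Velovia, 2,978 liters, £403,787.02):
Base rate for 9239.72 is 12% + £3.52/liter.
Duty = £403,787.02 × 12% + 2,978 × £3.52 = £58,937.00.
Line 2 (1037.51, Belica, 2,176 kg, £504,701.44):
Base rate for 1037.51 is £1.42/kg.
Origin Belica qualifies under the Junania–Belica agreement and 1037.51 is covered: preferential rate Free applies instead.
The additional-duty order on 1037.51 targets Velovia, not Belica; it does not apply.
Duty = £504,701.44 × 0% = £0.00.
Line 3 (7080.76, Velovia, 3,684 liters, £811,437.84):
Base rate for 7080.76 is 5.5%.
7080.76 has an FTA preferential rate, but origin Velovia is not Belica; base rate stands.
Duty = £811,437.84 × 5.5% = £44,629.08.
Line 4 (7558.45, Velovia, 2,529 units, £574,108.29):
Base rate for 7558.45 is 30%.
Duty = £574,108.29 × 30% = £172,232.49.
Total = £58,937.00 + £0.00 + £44,629.08 + £172,232.49 = £275,798.57.

£275,798.57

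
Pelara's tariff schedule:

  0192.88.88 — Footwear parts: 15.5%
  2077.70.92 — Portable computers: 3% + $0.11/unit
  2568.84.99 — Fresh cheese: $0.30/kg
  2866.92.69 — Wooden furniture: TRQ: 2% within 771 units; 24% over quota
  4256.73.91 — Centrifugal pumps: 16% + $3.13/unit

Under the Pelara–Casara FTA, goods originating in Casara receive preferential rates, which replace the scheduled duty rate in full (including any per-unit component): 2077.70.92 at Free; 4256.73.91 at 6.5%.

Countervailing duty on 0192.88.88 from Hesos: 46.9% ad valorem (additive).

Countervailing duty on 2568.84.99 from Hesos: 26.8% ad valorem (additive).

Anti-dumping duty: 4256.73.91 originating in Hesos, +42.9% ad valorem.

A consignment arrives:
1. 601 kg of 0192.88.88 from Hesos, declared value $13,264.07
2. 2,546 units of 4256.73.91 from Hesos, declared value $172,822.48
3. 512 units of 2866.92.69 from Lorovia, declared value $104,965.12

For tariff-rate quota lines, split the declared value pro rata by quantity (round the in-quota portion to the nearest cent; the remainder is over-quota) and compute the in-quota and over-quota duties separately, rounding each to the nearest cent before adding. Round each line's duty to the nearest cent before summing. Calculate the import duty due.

Line 1 (0192.88.88, Hesos, 601 kg, $13,264.07):
Base rate for 0192.88.88 is 15.5%.
Additional duty on 0192.88.88 from Hesos: +46.9%. Applied ad valorem rate: 15.5% + 46.9% = 62.4%.
Duty = $13,264.07 × 62.4% = $8,276.78.
Line 2 (4256.73.91, Hesos, 2,546 units, $172,822.48):
Base rate for 4256.73.91 is 16% + $3.13/unit.
4256.73.91 has an FTA preferential rate, but origin Hesos is not Casara; base rate stands.
Additional duty on 4256.73.91 from Hesos: +42.9%. Applied ad valorem rate: 16% + 42.9% = 58.9%.
Duty = $172,822.48 × 58.9% + 2,546 × $3.13 = $109,761.42.
Line 3 (2866.92.69, Lorovia, 512 units, $104,965.12):
Code 2866.92.69 is under a tariff-rate quota (threshold 771 units). Quantity 512 units is within the quota, so the in-quota rate 2% applies to the full value.
Duty = $104,965.12 × 2% = $2,099.30.
Total = $8,276.78 + $109,761.42 + $2,099.30 = $120,137.50.

$120,137.50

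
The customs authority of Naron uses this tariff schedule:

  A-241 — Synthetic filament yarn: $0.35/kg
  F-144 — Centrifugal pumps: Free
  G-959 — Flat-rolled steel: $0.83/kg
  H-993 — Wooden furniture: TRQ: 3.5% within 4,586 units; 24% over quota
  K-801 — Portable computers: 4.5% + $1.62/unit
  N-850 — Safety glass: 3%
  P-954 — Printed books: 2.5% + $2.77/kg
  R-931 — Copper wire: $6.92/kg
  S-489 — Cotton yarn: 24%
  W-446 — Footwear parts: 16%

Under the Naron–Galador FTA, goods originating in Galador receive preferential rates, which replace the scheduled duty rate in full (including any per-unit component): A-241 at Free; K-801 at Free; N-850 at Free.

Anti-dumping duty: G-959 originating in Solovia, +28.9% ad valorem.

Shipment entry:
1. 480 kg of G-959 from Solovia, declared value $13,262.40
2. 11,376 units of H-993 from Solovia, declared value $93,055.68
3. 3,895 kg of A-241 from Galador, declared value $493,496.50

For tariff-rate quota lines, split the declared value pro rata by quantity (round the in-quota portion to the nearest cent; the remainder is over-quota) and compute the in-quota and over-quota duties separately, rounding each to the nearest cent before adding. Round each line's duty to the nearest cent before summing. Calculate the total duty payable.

Line 1 (G-959, Solovia, 480 kg, $13,262.40):
Base rate for G-959 is $0.83/kg.
Additional duty on G-959 from Solovia: +28.9% ad valorem. Applied ad valorem rate = 28.9%.
Duty = $13,262.40 × 28.9% + 480 × $0.83 = $4,231.23.
Line 2 (H-993, Solovia, 11,376 units, $93,055.68):
Code H-993 is under a tariff-rate quota (threshold 4,586 units). In-quota: 4,586 units at 3.5%; over-quota: 6,790 units at 24%.
Pro-rata value split: in-quota = $93,055.68 × 4,586/11,376 = $37,513.48; over-quota = $93,055.68 − $37,513.48 = $55,542.20.
In-quota duty = $37,513.48 × 3.5% = $1,312.97. Over-quota duty = $55,542.20 × 24% = $13,330.13.
Line duty = $1,312.97 + $13,330.13 = $14,643.10.
Line 3 (A-241, Galador, 3,895 kg, $493,496.50):
Base rate for A-241 is $0.35/kg.
Origin Galador qualifies under the Naron–Galador agreement and A-241 is covered: preferential rate Free applies instead.
Duty = $493,496.50 × 0% = $0.00.
Total = $4,231.23 + $14,643.10 + $0.00 = $18,874.33.

$18,874.33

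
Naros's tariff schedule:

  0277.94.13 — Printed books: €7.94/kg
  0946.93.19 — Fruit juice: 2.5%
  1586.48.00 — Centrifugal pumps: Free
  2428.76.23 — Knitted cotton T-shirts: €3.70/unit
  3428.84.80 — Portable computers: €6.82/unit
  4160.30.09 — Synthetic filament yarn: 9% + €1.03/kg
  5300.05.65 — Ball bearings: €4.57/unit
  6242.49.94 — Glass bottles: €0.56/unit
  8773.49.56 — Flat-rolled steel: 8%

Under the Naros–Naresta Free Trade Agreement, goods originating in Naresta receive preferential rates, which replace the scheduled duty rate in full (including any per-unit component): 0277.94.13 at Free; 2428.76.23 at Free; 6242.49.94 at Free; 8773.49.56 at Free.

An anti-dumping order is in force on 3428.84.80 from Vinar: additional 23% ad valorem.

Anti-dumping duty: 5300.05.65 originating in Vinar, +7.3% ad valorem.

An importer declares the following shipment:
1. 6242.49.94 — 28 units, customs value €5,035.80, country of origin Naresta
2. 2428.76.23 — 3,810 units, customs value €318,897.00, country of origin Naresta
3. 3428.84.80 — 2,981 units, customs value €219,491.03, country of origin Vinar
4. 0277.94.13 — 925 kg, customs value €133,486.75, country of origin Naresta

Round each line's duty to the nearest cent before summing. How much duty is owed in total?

€70,813.36

Line 1 (6242.49.94, Naresta, 28 units, €5,035.80):
Base rate for 6242.49.94 is €0.56/unit.
Origin Naresta qualifies under the Naros–Naresta agreement and 6242.49.94 is covered: preferential rate Free applies instead.
Duty = €5,035.80 × 0% = €0.00.
Line 2 (2428.76.23, Naresta, 3,810 units, €318,897.00):
Base rate for 2428.76.23 is €3.70/unit.
Origin Naresta qualifies under the Naros–Naresta agreement and 2428.76.23 is covered: preferential rate Free applies instead.
Duty = €318,897.00 × 0% = €0.00.
Line 3 (3428.84.80, Vinar, 2,981 units, €219,491.03):
Base rate for 3428.84.80 is €6.82/unit.
Additional duty on 3428.84.80 from Vinar: +23% ad valorem. Applied ad valorem rate = 23%.
Duty = €219,491.03 × 23% + 2,981 × €6.82 = €70,813.36.
Line 4 (0277.94.13, Naresta, 925 kg, €133,486.75):
Base rate for 0277.94.13 is €7.94/kg.
Origin Naresta qualifies under the Naros–Naresta agreement and 0277.94.13 is covered: preferential rate Free applies instead.
Duty = €133,486.75 × 0% = €0.00.
Total = €0.00 + €0.00 + €70,813.36 + €0.00 = €70,813.36.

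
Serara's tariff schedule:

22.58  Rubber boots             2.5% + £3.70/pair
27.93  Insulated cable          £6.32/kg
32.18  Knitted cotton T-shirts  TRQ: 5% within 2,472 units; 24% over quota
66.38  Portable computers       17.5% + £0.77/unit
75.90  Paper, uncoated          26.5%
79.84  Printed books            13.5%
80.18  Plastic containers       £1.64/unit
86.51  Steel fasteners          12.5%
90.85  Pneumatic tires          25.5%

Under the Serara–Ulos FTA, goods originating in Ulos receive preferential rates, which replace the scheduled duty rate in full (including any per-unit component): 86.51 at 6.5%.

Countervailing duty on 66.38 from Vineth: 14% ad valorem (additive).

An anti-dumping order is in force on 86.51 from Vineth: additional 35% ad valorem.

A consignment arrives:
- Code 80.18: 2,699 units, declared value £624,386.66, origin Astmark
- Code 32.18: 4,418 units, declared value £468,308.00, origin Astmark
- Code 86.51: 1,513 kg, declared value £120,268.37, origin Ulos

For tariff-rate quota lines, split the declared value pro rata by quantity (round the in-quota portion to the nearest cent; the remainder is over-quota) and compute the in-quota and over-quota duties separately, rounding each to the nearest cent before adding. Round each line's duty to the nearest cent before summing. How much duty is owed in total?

£74,851.64

Line 1 (80.18, Astmark, 2,699 units, £624,386.66):
Base rate for 80.18 is £1.64/unit.
Duty = 2,699 × £1.64 = £4,426.36.
Line 2 (32.18, Astmark, 4,418 units, £468,308.00):
Code 32.18 is under a tariff-rate quota (threshold 2,472 units). In-quota: 2,472 units at 5%; over-quota: 1,946 units at 24%.
Pro-rata value split: in-quota = £468,308.00 × 2,472/4,418 = £262,032.00; over-quota = £468,308.00 − £262,032.00 = £206,276.00.
In-quota duty = £262,032.00 × 5% = £13,101.60. Over-quota duty = £206,276.00 × 24% = £49,506.24.
Line duty = £13,101.60 + £49,506.24 = £62,607.84.
Line 3 (86.51, Ulos, 1,513 kg, £120,268.37):
Base rate for 86.51 is 12.5%.
Origin Ulos qualifies under the Serara–Ulos agreement and 86.51 is covered: preferential rate 6.5% applies instead.
The additional-duty order on 86.51 targets Vineth, not Ulos; it does not apply.
Duty = £120,268.37 × 6.5% = £7,817.44.
Total = £4,426.36 + £62,607.84 + £7,817.44 = £74,851.64.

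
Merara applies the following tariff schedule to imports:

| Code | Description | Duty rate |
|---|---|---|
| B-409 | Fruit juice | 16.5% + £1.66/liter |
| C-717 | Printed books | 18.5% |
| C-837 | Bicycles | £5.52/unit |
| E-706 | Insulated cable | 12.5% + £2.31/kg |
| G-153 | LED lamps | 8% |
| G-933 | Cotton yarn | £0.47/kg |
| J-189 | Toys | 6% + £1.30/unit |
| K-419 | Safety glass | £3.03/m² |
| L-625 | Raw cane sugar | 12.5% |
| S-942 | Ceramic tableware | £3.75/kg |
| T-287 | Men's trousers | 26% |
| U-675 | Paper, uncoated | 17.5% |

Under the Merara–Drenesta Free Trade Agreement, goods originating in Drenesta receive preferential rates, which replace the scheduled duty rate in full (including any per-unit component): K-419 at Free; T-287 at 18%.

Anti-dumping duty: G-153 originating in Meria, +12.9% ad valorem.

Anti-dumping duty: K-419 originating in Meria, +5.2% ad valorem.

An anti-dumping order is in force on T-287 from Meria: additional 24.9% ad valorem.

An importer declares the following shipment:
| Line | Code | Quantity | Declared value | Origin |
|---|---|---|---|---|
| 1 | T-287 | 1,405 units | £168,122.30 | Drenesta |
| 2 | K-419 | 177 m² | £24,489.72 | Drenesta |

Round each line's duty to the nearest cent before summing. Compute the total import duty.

Line 1 (T-287, Drenesta, 1,405 units, £168,122.30):
Base rate for T-287 is 26%.
Origin Drenesta qualifies under the Merara–Drenesta agreement and T-287 is covered: preferential rate 18% applies instead.
The additional-duty order on T-287 targets Meria, not Drenesta; it does not apply.
Duty = £168,122.30 × 18% = £30,262.01.
Line 2 (K-419, Drenesta, 177 m², £24,489.72):
Base rate for K-419 is £3.03/m².
Origin Drenesta qualifies under the Merara–Drenesta agreement and K-419 is covered: preferential rate Free applies instead.
The additional-duty order on K-419 targets Meria, not Drenesta; it does not apply.
Duty = £24,489.72 × 0% = £0.00.
Total = £30,262.01 + £0.00 = £30,262.01.

£30,262.01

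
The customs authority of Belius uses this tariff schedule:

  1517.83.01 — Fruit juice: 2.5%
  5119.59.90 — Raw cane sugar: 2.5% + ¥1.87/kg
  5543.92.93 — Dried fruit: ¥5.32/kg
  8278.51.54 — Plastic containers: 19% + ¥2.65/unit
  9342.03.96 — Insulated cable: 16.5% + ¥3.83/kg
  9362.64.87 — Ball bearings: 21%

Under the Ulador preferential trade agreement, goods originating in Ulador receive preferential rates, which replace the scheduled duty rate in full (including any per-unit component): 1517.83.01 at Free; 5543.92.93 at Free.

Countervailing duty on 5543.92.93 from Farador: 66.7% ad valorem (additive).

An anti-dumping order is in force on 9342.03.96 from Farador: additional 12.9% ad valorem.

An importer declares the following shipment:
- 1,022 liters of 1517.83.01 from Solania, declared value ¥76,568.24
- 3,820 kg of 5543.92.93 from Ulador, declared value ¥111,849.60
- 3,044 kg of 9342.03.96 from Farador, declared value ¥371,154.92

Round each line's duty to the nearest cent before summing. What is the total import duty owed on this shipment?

Line 1 (1517.83.01, Solania, 1,022 liters, ¥76,568.24):
Base rate for 1517.83.01 is 2.5%.
1517.83.01 has an FTA preferential rate, but origin Solania is not Ulador; base rate stands.
Duty = ¥76,568.24 × 2.5% = ¥1,914.21.
Line 2 (5543.92.93, Ulador, 3,820 kg, ¥111,849.60):
Base rate for 5543.92.93 is ¥5.32/kg.
Origin Ulador qualifies under the Belius–Ulador agreement and 5543.92.93 is covered: preferential rate Free applies instead.
The additional-duty order on 5543.92.93 targets Farador, not Ulador; it does not apply.
Duty = ¥111,849.60 × 0% = ¥0.00.
Line 3 (9342.03.96, Farador, 3,044 kg, ¥371,154.92):
Base rate for 9342.03.96 is 16.5% + ¥3.83/kg.
Additional duty on 9342.03.96 from Farador: +12.9%. Applied ad valorem rate: 16.5% + 12.9% = 29.4%.
Duty = ¥371,154.92 × 29.4% + 3,044 × ¥3.83 = ¥120,778.07.
Total = ¥1,914.21 + ¥0.00 + ¥120,778.07 = ¥122,692.28.

¥122,692.28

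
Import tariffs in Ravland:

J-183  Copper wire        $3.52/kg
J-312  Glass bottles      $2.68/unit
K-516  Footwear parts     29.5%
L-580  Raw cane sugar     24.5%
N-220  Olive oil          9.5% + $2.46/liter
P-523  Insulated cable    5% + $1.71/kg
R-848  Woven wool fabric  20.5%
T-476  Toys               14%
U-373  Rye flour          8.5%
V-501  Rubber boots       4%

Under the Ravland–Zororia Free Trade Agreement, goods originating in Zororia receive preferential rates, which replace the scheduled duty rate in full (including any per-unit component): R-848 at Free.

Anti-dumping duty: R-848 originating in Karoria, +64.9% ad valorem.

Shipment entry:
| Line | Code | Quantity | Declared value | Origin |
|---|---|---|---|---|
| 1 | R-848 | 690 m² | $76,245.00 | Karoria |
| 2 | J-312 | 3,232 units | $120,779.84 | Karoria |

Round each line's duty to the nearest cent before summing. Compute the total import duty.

$73,774.99

Line 1 (R-848, Karoria, 690 m², $76,245.00):
Base rate for R-848 is 20.5%.
R-848 has an FTA preferential rate, but origin Karoria is not Zororia; base rate stands.
Additional duty on R-848 from Karoria: +64.9%. Applied ad valorem rate: 20.5% + 64.9% = 85.4%.
Duty = $76,245.00 × 85.4% = $65,113.23.
Line 2 (J-312, Karoria, 3,232 units, $120,779.84):
Base rate for J-312 is $2.68/unit.
Duty = 3,232 × $2.68 = $8,661.76.
Total = $65,113.23 + $8,661.76 = $73,774.99.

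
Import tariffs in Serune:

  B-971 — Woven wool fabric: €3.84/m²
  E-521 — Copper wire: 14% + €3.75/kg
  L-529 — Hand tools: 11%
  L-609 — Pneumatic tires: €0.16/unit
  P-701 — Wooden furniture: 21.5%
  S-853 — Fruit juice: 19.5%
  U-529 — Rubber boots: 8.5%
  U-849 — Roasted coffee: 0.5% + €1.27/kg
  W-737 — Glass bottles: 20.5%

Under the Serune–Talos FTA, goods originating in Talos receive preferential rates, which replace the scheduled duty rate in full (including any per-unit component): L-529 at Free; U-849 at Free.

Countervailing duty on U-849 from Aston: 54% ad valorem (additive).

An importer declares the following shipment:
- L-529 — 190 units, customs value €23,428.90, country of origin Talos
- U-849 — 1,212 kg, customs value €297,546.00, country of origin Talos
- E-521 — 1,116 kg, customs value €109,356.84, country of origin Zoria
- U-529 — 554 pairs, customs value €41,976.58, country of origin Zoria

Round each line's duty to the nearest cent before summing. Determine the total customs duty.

€23,062.97

Line 1 (L-529, Talos, 190 units, €23,428.90):
Base rate for L-529 is 11%.
Origin Talos qualifies under the Serune–Talos agreement and L-529 is covered: preferential rate Free applies instead.
Duty = €23,428.90 × 0% = €0.00.
Line 2 (U-849, Talos, 1,212 kg, €297,546.00):
Base rate for U-849 is 0.5% + €1.27/kg.
Origin Talos qualifies under the Serune–Talos agreement and U-849 is covered: preferential rate Free applies instead.
The additional-duty order on U-849 targets Aston, not Talos; it does not apply.
Duty = €297,546.00 × 0% = €0.00.
Line 3 (E-521, Zoria, 1,116 kg, €109,356.84):
Base rate for E-521 is 14% + €3.75/kg.
Duty = €109,356.84 × 14% + 1,116 × €3.75 = €19,494.96.
Line 4 (U-529, Zoria, 554 pairs, €41,976.58):
Base rate for U-529 is 8.5%.
Duty = €41,976.58 × 8.5% = €3,568.01.
Total = €0.00 + €0.00 + €19,494.96 + €3,568.01 = €23,062.97.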